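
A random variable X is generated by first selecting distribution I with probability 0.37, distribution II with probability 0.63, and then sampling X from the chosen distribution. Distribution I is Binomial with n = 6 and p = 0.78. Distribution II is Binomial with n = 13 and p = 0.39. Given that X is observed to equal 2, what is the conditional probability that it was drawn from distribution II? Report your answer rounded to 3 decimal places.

Likelihoods P(X=2 | ·): I: 0.0213782; II: 0.051624.
Posterior ∝ prior × likelihood. Numerator for II: 0.63·0.051624 = 0.0325231.
Normalizing constant: 0.37·0.0213782 + 0.63·0.051624 = 0.0404331.
P(II | observation) = 0.0325231 / 0.0404331 = 0.80437.

0.804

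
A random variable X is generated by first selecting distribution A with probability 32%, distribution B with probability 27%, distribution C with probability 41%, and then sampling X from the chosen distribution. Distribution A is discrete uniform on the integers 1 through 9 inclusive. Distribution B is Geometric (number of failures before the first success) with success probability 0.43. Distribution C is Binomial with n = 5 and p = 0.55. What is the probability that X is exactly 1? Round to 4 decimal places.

Conditional on each component, P(X = 1): A: 0.111111; B: 0.2451; C: 0.112767.
By total probability, P(X = 1) = 0.32·0.111111 + 0.27·0.2451 + 0.41·0.112767 = 0.147967.

0.1480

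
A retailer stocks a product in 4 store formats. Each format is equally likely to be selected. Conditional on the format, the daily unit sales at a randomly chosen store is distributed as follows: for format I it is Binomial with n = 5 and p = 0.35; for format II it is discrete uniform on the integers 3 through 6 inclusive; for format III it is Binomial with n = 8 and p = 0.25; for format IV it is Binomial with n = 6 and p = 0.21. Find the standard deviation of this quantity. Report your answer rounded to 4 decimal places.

1.6713

Per component, I: μ=1.75, E[X²]=4.2; II: μ=4.5, E[X²]=21.5; III: μ=2, E[X²]=5.5; IV: μ=1.26, E[X²]=2.583.
E[X] = 0.25·1.75 + 0.25·4.5 + 0.25·2 + 0.25·1.26 = 2.3775.
E[X²] = 0.25·4.2 + 0.25·21.5 + 0.25·5.5 + 0.25·2.583 = 8.44575.
Var(X) = E[X²] − (E[X])² = 8.44575 − 5.65251 = 2.79324.
SD(X) = √2.79324 = 1.6713.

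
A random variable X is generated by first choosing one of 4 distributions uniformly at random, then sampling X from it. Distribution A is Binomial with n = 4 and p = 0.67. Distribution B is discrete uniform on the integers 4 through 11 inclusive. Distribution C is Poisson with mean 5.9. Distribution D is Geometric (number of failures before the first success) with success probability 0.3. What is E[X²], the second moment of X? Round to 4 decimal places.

For each component E[X²] = Var + (mean)², giving A: 8.0668; B: 61.5; C: 40.71; D: 13.2222.
Overall E[X²] = 0.25·8.0668 + 0.25·61.5 + 0.25·40.71 + 0.25·13.2222 = 30.8748.

30.8748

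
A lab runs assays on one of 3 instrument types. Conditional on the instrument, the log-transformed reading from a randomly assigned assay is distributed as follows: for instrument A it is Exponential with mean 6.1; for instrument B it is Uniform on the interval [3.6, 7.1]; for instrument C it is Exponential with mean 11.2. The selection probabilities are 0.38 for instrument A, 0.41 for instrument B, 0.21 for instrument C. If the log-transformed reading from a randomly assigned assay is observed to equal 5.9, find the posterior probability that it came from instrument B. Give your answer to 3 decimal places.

0.771

Likelihoods f(5.9 | ·): A: 0.0623182; B: 0.285714; C: 0.0527232.
Posterior ∝ prior × likelihood. Numerator for B: 0.41·0.285714 = 0.117143.
Normalizing constant: 0.38·0.0623182 + 0.41·0.285714 + 0.21·0.0527232 = 0.151896.
P(B | observation) = 0.117143 / 0.151896 = 0.771206.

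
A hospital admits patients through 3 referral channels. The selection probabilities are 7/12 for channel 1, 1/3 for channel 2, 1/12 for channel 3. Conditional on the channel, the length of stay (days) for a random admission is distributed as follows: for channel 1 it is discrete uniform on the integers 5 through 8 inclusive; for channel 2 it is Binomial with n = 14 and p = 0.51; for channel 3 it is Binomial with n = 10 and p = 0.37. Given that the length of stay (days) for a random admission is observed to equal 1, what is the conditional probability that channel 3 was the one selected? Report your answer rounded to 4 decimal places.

Likelihoods P(X=1 | ·): 1: 0; 2: 0.000670266; 3: 0.0578451.
Posterior ∝ prior × likelihood. Numerator for 3: 0.0833333·0.0578451 = 0.00482043.
Normalizing constant: 0.583333·0 + 0.333333·0.000670266 + 0.0833333·0.0578451 = 0.00504385.
P(3 | observation) = 0.00482043 / 0.00504385 = 0.955704.

0.9557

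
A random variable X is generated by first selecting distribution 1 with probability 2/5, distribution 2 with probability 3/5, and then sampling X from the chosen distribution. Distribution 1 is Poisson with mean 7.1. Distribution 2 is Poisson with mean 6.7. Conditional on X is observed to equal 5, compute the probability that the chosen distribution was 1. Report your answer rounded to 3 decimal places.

0.374

Likelihoods P(X=5 | ·): 1: 0.124057; 2: 0.13849.
Posterior ∝ prior × likelihood. Numerator for 1: 0.4·0.124057 = 0.0496226.
Normalizing constant: 0.4·0.124057 + 0.6·0.13849 = 0.132717.
P(1 | observation) = 0.0496226 / 0.132717 = 0.373898.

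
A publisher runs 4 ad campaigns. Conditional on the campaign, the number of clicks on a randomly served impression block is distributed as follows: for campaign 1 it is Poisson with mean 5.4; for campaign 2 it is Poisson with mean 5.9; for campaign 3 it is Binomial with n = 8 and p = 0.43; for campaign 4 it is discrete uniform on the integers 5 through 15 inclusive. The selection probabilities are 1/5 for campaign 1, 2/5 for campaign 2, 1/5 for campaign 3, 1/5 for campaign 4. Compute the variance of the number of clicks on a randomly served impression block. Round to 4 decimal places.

10.4025

Per component, 1: μ=5.4, E[X²]=34.56; 2: μ=5.9, E[X²]=40.71; 3: μ=3.44, E[X²]=13.7944; 4: μ=10, E[X²]=110.
E[X] = 0.2·5.4 + 0.4·5.9 + 0.2·3.44 + 0.2·10 = 6.128.
E[X²] = 0.2·34.56 + 0.4·40.71 + 0.2·13.7944 + 0.2·110 = 47.9549.
Var(X) = E[X²] − (E[X])² = 47.9549 − 37.5524 = 10.4025.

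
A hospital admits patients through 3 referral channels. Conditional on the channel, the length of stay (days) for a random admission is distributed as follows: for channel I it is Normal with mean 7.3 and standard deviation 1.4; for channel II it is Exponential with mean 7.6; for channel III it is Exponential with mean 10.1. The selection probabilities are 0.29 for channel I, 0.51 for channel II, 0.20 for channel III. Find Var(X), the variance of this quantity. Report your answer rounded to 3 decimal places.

51.534

Per component, I: μ=7.3, E[X²]=55.25; II: μ=7.6, E[X²]=115.52; III: μ=10.1, E[X²]=204.02.
E[X] = 0.29·7.3 + 0.51·7.6 + 0.2·10.1 = 8.013.
E[X²] = 0.29·55.25 + 0.51·115.52 + 0.2·204.02 = 115.742.
Var(X) = E[X²] − (E[X])² = 115.742 − 64.2082 = 51.5335.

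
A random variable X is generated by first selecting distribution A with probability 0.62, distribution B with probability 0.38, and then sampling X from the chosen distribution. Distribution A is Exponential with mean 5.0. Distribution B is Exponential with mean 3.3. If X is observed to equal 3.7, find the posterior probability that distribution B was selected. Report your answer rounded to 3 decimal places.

0.388

Likelihoods f(3.7 | ·): A: 0.0954228; B: 0.0987529.
Posterior ∝ prior × likelihood. Numerator for B: 0.38·0.0987529 = 0.0375261.
Normalizing constant: 0.62·0.0954228 + 0.38·0.0987529 = 0.0966882.
P(B | observation) = 0.0375261 / 0.0966882 = 0.388114.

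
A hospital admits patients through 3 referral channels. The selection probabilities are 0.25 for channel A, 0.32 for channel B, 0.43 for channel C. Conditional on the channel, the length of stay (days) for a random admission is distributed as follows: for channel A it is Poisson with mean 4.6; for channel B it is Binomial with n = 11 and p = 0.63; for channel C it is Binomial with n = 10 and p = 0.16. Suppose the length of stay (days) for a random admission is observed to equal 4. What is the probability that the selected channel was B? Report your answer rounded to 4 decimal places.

Likelihoods P(X=4 | ·): A: 0.187528; B: 0.0493501; C: 0.0483476.
Posterior ∝ prior × likelihood. Numerator for B: 0.32·0.0493501 = 0.015792.
Normalizing constant: 0.25·0.187528 + 0.32·0.0493501 + 0.43·0.0483476 = 0.0834634.
P(B | observation) = 0.015792 / 0.0834634 = 0.189209.

0.1892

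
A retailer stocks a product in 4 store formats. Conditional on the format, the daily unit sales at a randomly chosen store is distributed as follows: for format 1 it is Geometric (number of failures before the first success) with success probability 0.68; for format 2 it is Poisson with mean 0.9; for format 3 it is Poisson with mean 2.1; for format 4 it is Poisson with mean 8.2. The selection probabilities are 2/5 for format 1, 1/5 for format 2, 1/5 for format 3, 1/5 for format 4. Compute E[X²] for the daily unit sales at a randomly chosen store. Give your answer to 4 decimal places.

17.0974

For each component E[X²] = Var + (mean)², giving 1: 0.913495; 2: 1.71; 3: 6.51; 4: 75.44.
Overall E[X²] = 0.4·0.913495 + 0.2·1.71 + 0.2·6.51 + 0.2·75.44 = 17.0974.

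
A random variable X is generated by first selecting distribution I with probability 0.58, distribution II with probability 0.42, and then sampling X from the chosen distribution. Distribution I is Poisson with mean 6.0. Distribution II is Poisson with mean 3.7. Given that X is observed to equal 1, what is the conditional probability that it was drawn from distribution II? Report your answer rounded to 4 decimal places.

0.8166

Likelihoods P(X=1 | ·): I: 0.0148725; II: 0.091477.
Posterior ∝ prior × likelihood. Numerator for II: 0.42·0.091477 = 0.0384204.
Normalizing constant: 0.58·0.0148725 + 0.42·0.091477 = 0.0470464.
P(II | observation) = 0.0384204 / 0.0470464 = 0.816648.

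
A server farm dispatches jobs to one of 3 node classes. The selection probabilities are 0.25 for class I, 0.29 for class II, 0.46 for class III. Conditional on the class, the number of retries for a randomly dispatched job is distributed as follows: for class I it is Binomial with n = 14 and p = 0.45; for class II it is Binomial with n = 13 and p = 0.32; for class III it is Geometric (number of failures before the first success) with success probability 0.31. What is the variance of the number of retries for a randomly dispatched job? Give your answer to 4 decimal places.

Per component, I: μ=6.3, E[X²]=43.155; II: μ=4.16, E[X²]=20.1344; III: μ=2.22581, E[X²]=12.1342.
E[X] = 0.25·6.3 + 0.29·4.16 + 0.46·2.22581 = 3.80527.
E[X²] = 0.25·43.155 + 0.29·20.1344 + 0.46·12.1342 = 22.2095.
Var(X) = E[X²] − (E[X])² = 22.2095 − 14.4801 = 7.72939.

7.7294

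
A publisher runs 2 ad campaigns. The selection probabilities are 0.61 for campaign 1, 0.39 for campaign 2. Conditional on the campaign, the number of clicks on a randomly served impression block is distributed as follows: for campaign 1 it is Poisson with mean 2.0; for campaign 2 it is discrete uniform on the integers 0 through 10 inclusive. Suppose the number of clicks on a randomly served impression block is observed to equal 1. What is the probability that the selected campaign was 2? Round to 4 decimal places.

Likelihoods P(X=1 | ·): 1: 0.270671; 2: 0.0909091.
Posterior ∝ prior × likelihood. Numerator for 2: 0.39·0.0909091 = 0.0354545.
Normalizing constant: 0.61·0.270671 + 0.39·0.0909091 = 0.200564.
P(2 | observation) = 0.0354545 / 0.200564 = 0.176775.

0.1768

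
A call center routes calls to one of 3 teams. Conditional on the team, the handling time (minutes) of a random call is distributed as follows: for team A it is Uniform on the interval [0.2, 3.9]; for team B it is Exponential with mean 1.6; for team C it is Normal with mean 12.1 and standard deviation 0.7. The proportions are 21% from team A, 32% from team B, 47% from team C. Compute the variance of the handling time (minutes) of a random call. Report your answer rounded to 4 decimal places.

27.8532

Per component, A: μ=2.05, E[X²]=5.34333; B: μ=1.6, E[X²]=5.12; C: μ=12.1, E[X²]=146.9.
E[X] = 0.21·2.05 + 0.32·1.6 + 0.47·12.1 = 6.6295.
E[X²] = 0.21·5.34333 + 0.32·5.12 + 0.47·146.9 = 71.8035.
Var(X) = E[X²] − (E[X])² = 71.8035 − 43.9503 = 27.8532.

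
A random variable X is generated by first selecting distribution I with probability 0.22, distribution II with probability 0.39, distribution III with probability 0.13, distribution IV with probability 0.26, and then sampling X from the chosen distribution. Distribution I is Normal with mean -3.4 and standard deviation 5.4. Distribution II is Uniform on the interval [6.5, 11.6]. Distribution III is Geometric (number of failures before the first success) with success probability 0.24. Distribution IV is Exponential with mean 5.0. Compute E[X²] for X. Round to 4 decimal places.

57.7646

For each component E[X²] = Var + (mean)², giving I: 40.72; II: 84.07; III: 23.2222; IV: 50.
Overall E[X²] = 0.22·40.72 + 0.39·84.07 + 0.13·23.2222 + 0.26·50 = 57.7646.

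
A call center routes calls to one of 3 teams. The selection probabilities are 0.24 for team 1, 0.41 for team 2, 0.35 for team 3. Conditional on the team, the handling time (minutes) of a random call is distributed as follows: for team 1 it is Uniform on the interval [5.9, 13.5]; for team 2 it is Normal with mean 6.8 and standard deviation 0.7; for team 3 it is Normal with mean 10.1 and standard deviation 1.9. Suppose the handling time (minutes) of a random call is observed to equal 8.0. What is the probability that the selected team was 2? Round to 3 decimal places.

Likelihoods f(8.0 | ·): 1: 0.131579; 2: 0.131119; 3: 0.113996.
Posterior ∝ prior × likelihood. Numerator for 2: 0.41·0.131119 = 0.0537587.
Normalizing constant: 0.24·0.131579 + 0.41·0.131119 + 0.35·0.113996 = 0.125236.
P(2 | observation) = 0.0537587 / 0.125236 = 0.429259.

0.429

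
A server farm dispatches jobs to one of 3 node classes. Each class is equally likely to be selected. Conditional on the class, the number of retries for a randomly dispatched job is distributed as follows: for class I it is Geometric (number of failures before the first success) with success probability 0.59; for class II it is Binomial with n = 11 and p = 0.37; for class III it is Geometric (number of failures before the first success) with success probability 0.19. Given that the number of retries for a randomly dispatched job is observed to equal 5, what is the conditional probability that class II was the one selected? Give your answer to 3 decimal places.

0.733

Likelihoods P(X=5 | ·): I: 0.00683552; II: 0.200306; III: 0.0662489.
Posterior ∝ prior × likelihood. Numerator for II: 0.333333·0.200306 = 0.0667687.
Normalizing constant: 0.333333·0.00683552 + 0.333333·0.200306 + 0.333333·0.0662489 = 0.0911301.
P(II | observation) = 0.0667687 / 0.0911301 = 0.732674.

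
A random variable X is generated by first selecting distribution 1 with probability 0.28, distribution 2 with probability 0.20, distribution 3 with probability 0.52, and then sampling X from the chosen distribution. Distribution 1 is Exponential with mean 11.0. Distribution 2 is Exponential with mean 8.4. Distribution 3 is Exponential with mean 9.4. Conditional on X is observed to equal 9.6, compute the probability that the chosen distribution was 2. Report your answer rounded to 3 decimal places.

Likelihoods f(9.6 | ·): 1: 0.0379828; 2: 0.0379651; 3: 0.0383122.
Posterior ∝ prior × likelihood. Numerator for 2: 0.2·0.0379651 = 0.00759301.
Normalizing constant: 0.28·0.0379828 + 0.2·0.0379651 + 0.52·0.0383122 = 0.0381505.
P(2 | observation) = 0.00759301 / 0.0381505 = 0.199028.

0.199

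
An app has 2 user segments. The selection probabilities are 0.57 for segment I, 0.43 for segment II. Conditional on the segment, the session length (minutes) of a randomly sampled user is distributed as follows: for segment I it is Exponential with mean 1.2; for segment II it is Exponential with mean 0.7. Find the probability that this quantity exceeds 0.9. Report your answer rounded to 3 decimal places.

Conditional on each segment, P(X > 0.9): I: 0.472367; II: 0.276453.
By total probability, P(X > 0.9) = 0.57·0.472367 + 0.43·0.276453 = 0.388124.

0.388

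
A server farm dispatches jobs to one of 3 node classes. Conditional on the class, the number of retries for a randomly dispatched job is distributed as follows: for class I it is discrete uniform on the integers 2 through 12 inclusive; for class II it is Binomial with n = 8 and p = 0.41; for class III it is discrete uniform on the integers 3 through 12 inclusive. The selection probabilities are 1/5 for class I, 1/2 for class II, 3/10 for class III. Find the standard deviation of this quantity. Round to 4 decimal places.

Per component, I: μ=7, E[X²]=59; II: μ=3.28, E[X²]=12.6936; III: μ=7.5, E[X²]=64.5.
E[X] = 0.2·7 + 0.5·3.28 + 0.3·7.5 = 5.29.
E[X²] = 0.2·59 + 0.5·12.6936 + 0.3·64.5 = 37.4968.
Var(X) = E[X²] − (E[X])² = 37.4968 − 27.9841 = 9.5127.
SD(X) = √9.5127 = 3.08427.

3.0843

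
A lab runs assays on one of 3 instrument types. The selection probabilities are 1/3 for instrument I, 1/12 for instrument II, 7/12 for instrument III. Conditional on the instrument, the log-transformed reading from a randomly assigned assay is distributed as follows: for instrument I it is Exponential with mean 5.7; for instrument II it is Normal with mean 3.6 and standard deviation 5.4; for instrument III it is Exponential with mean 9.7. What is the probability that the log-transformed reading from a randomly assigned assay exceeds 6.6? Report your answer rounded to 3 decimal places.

0.424

Conditional on each instrument, P(X > 6.6): I: 0.314147; II: 0.289257; III: 0.506408.
By total probability, P(X > 6.6) = 0.333333·0.314147 + 0.0833333·0.289257 + 0.583333·0.506408 = 0.424225.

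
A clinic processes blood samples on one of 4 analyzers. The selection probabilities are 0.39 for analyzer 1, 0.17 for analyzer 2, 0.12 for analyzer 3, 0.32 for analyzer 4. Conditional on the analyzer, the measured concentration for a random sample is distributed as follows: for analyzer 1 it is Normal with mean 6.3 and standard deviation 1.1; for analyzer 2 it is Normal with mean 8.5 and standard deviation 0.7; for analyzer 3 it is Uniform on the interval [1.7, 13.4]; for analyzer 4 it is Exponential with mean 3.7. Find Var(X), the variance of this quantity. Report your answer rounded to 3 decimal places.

Per component, 1: μ=6.3, E[X²]=40.9; 2: μ=8.5, E[X²]=72.74; 3: μ=7.55, E[X²]=68.41; 4: μ=3.7, E[X²]=27.38.
E[X] = 0.39·6.3 + 0.17·8.5 + 0.12·7.55 + 0.32·3.7 = 5.992.
E[X²] = 0.39·40.9 + 0.17·72.74 + 0.12·68.41 + 0.32·27.38 = 45.2876.
Var(X) = E[X²] − (E[X])² = 45.2876 − 35.9041 = 9.38354.

9.384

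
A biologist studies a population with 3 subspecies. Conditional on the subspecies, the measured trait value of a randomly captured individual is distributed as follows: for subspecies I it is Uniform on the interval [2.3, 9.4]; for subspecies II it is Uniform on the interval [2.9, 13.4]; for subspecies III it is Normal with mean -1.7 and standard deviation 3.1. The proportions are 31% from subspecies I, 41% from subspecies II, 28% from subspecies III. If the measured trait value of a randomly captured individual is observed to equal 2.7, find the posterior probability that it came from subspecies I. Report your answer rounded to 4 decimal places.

Likelihoods f(2.7 | ·): I: 0.140845; II: 0; III: 0.0469992.
Posterior ∝ prior × likelihood. Numerator for I: 0.31·0.140845 = 0.043662.
Normalizing constant: 0.31·0.140845 + 0.41·0 + 0.28·0.0469992 = 0.0568217.
P(I | observation) = 0.043662 / 0.0568217 = 0.768402.

0.7684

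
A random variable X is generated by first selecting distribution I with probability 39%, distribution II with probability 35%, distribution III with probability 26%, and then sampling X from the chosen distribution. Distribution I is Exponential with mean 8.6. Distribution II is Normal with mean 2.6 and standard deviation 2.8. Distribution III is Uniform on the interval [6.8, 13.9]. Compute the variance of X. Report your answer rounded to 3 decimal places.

43.371

Per component, I: μ=8.6, E[X²]=147.92; II: μ=2.6, E[X²]=14.6; III: μ=10.35, E[X²]=111.323.
E[X] = 0.39·8.6 + 0.35·2.6 + 0.26·10.35 = 6.955.
E[X²] = 0.39·147.92 + 0.35·14.6 + 0.26·111.323 = 91.7429.
Var(X) = E[X²] − (E[X])² = 91.7429 − 48.372 = 43.3708.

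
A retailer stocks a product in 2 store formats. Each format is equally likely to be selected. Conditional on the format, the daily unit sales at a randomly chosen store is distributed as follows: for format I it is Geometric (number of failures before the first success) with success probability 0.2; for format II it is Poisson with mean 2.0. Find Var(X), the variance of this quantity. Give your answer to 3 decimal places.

12.000

Per component, I: μ=4, E[X²]=36; II: μ=2, E[X²]=6.
E[X] = 0.5·4 + 0.5·2 = 3.
E[X²] = 0.5·36 + 0.5·6 = 21.
Var(X) = E[X²] − (E[X])² = 21 − 9 = 12.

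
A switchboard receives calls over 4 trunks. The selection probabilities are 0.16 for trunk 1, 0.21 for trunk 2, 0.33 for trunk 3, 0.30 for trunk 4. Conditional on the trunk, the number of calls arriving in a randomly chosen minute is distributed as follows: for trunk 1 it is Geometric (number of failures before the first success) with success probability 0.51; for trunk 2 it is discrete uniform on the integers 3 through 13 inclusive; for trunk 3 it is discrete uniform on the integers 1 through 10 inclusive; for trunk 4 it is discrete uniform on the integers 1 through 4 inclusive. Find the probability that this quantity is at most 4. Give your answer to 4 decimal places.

Conditional on each trunk, P(X ≤ 4): 1: 0.971752; 2: 0.181818; 3: 0.4; 4: 1.
By total probability, P(X ≤ 4) = 0.16·0.971752 + 0.21·0.181818 + 0.33·0.4 + 0.3·1 = 0.625662.

0.6257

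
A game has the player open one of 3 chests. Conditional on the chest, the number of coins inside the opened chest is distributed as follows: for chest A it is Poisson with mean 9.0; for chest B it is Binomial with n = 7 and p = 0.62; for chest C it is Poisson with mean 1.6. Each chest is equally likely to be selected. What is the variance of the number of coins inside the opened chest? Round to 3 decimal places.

13.415

Per component, A: μ=9, E[X²]=90; B: μ=4.34, E[X²]=20.4848; C: μ=1.6, E[X²]=4.16.
E[X] = 0.333333·9 + 0.333333·4.34 + 0.333333·1.6 = 4.98.
E[X²] = 0.333333·90 + 0.333333·20.4848 + 0.333333·4.16 = 38.2149.
Var(X) = E[X²] − (E[X])² = 38.2149 − 24.8004 = 13.4145.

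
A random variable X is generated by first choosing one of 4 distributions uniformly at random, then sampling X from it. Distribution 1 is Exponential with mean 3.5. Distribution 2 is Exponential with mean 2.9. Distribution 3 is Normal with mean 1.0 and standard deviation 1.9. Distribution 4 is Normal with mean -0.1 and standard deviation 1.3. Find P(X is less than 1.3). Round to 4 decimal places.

0.5234

Conditional on each component, P(X < 1.3): 1: 0.310252; 2: 0.361272; 3: 0.56273; 4: 0.859243.
By total probability, P(X < 1.3) = 0.25·0.310252 + 0.25·0.361272 + 0.25·0.56273 + 0.25·0.859243 = 0.523374.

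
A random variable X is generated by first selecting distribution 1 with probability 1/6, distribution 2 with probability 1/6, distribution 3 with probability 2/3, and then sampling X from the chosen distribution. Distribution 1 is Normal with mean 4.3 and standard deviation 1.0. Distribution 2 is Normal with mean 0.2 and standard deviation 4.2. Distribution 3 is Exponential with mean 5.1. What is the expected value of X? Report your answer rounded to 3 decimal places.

Component means — 1: 4.3; 2: 0.2; 3: 5.1.
E[X] = 0.166667·4.3 + 0.166667·0.2 + 0.666667·5.1 = 4.15.

4.150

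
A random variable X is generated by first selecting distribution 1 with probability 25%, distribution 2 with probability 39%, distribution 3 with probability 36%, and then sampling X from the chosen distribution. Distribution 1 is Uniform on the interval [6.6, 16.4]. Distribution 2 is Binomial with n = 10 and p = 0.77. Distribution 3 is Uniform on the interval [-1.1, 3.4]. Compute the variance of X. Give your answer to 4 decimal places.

Per component, 1: μ=11.5, E[X²]=140.253; 2: μ=7.7, E[X²]=61.061; 3: μ=1.15, E[X²]=3.01.
E[X] = 0.25·11.5 + 0.39·7.7 + 0.36·1.15 = 6.292.
E[X²] = 0.25·140.253 + 0.39·61.061 + 0.36·3.01 = 59.9607.
Var(X) = E[X²] − (E[X])² = 59.9607 − 39.5893 = 20.3715.

20.3715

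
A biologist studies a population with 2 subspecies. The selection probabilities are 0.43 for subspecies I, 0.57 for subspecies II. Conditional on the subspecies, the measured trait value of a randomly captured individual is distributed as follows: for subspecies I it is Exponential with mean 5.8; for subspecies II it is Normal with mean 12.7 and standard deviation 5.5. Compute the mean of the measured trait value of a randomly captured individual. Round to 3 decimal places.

Component means — I: 5.8; II: 12.7.
E[X] = 0.43·5.8 + 0.57·12.7 = 9.733.

9.733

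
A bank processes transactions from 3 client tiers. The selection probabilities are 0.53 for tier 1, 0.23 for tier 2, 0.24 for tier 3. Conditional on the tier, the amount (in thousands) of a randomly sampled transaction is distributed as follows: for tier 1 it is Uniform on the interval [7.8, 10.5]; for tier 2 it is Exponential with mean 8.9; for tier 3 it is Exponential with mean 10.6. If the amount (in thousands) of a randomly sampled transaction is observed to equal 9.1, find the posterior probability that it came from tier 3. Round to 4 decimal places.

0.0446

Likelihoods f(9.1 | ·): 1: 0.37037; 2: 0.0404163; 3: 0.0399813.
Posterior ∝ prior × likelihood. Numerator for 3: 0.24·0.0399813 = 0.0095955.
Normalizing constant: 0.53·0.37037 + 0.23·0.0404163 + 0.24·0.0399813 = 0.215188.
P(3 | observation) = 0.0095955 / 0.215188 = 0.0445913.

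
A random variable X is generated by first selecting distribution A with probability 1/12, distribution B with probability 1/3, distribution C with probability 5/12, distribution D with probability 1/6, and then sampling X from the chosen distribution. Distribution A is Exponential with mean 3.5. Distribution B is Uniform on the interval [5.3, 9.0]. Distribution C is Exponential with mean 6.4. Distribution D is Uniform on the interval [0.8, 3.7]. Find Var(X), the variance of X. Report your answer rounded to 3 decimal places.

21.876

Per component, A: μ=3.5, E[X²]=24.5; B: μ=7.15, E[X²]=52.2633; C: μ=6.4, E[X²]=81.92; D: μ=2.25, E[X²]=5.76333.
E[X] = 0.0833333·3.5 + 0.333333·7.15 + 0.416667·6.4 + 0.166667·2.25 = 5.71667.
E[X²] = 0.0833333·24.5 + 0.333333·52.2633 + 0.416667·81.92 + 0.166667·5.76333 = 54.5567.
Var(X) = E[X²] − (E[X])² = 54.5567 − 32.6803 = 21.8764.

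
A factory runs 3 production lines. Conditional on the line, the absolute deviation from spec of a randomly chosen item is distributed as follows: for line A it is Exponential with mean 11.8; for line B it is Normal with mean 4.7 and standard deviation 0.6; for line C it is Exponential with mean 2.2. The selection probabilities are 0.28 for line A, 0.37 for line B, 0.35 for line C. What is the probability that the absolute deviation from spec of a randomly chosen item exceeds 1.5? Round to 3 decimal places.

0.794

Conditional on each line, P(X > 1.5): A: 0.880629; B: 1; C: 0.505697.
By total probability, P(X > 1.5) = 0.28·0.880629 + 0.37·1 + 0.35·0.505697 = 0.79357.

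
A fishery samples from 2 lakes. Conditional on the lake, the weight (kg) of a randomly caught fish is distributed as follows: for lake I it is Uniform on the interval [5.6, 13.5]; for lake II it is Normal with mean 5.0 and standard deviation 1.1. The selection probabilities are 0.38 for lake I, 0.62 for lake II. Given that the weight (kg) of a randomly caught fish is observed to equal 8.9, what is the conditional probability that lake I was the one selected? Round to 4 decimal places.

0.9914

Likelihoods f(8.9 | ·): I: 0.126582; II: 0.000675963.
Posterior ∝ prior × likelihood. Numerator for I: 0.38·0.126582 = 0.0481013.
Normalizing constant: 0.38·0.126582 + 0.62·0.000675963 = 0.0485204.
P(I | observation) = 0.0481013 / 0.0485204 = 0.991362.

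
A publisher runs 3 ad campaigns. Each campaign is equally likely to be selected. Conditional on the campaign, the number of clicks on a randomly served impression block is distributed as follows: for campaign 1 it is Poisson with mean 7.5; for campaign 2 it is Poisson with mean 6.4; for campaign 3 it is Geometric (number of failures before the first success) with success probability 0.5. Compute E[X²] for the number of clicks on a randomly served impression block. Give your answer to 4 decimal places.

For each component E[X²] = Var + (mean)², giving 1: 63.75; 2: 47.36; 3: 3.
Overall E[X²] = 0.333333·63.75 + 0.333333·47.36 + 0.333333·3 = 38.0367.

38.0367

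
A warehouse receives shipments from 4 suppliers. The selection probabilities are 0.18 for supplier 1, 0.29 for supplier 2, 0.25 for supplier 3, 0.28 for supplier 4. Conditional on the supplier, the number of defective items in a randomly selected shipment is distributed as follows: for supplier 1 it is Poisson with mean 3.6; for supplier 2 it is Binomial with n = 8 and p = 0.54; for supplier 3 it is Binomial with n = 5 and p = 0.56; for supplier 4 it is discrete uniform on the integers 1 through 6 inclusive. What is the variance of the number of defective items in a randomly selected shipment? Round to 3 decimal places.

2.662

Per component, 1: μ=3.6, E[X²]=16.56; 2: μ=4.32, E[X²]=20.6496; 3: μ=2.8, E[X²]=9.072; 4: μ=3.5, E[X²]=15.1667.
E[X] = 0.18·3.6 + 0.29·4.32 + 0.25·2.8 + 0.28·3.5 = 3.5808.
E[X²] = 0.18·16.56 + 0.29·20.6496 + 0.25·9.072 + 0.28·15.1667 = 15.4839.
Var(X) = E[X²] − (E[X])² = 15.4839 − 12.8221 = 2.66172.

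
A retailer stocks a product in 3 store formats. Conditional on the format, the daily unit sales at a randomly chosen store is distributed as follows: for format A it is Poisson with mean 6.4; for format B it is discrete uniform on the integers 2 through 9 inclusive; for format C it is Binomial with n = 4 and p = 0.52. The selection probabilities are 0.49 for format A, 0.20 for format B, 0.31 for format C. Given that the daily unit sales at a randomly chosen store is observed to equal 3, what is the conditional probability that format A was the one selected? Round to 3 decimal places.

0.247

Likelihoods P(X=3 | ·): A: 0.0725945; B: 0.125; C: 0.269967.
Posterior ∝ prior × likelihood. Numerator for A: 0.49·0.0725945 = 0.0355713.
Normalizing constant: 0.49·0.0725945 + 0.2·0.125 + 0.31·0.269967 = 0.144261.
P(A | observation) = 0.0355713 / 0.144261 = 0.246576.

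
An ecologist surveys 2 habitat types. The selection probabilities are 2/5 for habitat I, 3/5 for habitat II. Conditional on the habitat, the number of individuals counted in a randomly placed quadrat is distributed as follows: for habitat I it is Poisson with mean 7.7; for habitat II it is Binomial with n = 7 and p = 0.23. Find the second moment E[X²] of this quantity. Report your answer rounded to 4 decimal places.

For each component E[X²] = Var + (mean)², giving I: 66.99; II: 3.8318.
Overall E[X²] = 0.4·66.99 + 0.6·3.8318 = 29.0951.

29.0951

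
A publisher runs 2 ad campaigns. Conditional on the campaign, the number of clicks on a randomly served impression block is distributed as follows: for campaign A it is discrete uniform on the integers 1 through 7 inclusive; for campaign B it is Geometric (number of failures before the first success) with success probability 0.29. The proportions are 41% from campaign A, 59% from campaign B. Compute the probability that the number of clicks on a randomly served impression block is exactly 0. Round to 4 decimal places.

Conditional on each campaign, P(X = 0): A: 0; B: 0.29.
By total probability, P(X = 0) = 0.41·0 + 0.59·0.29 = 0.1711.

0.1711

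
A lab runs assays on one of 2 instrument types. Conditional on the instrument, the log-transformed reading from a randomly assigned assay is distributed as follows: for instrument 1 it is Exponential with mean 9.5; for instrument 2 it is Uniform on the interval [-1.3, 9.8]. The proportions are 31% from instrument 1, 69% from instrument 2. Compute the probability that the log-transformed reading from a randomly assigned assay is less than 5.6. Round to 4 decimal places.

0.5670

Conditional on each instrument, P(X < 5.6): 1: 0.445381; 2: 0.621622.
By total probability, P(X < 5.6) = 0.31·0.445381 + 0.69·0.621622 = 0.566987.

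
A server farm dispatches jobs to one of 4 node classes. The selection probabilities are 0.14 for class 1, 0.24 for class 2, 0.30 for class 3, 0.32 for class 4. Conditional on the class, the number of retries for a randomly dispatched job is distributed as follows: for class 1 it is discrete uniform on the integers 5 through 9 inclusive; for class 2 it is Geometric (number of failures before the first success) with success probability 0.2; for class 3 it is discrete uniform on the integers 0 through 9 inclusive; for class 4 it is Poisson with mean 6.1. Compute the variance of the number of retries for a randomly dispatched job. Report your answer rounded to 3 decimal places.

10.711

Per component, 1: μ=7, E[X²]=51; 2: μ=4, E[X²]=36; 3: μ=4.5, E[X²]=28.5; 4: μ=6.1, E[X²]=43.31.
E[X] = 0.14·7 + 0.24·4 + 0.3·4.5 + 0.32·6.1 = 5.242.
E[X²] = 0.14·51 + 0.24·36 + 0.3·28.5 + 0.32·43.31 = 38.1892.
Var(X) = E[X²] − (E[X])² = 38.1892 − 27.4786 = 10.7106.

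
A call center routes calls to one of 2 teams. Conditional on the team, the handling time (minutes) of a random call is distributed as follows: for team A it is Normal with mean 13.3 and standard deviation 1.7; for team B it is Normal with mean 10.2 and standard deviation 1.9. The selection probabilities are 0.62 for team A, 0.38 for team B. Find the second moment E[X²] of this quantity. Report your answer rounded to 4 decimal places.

152.3706

For each component E[X²] = Var + (mean)², giving A: 179.78; B: 107.65.
Overall E[X²] = 0.62·179.78 + 0.38·107.65 = 152.371.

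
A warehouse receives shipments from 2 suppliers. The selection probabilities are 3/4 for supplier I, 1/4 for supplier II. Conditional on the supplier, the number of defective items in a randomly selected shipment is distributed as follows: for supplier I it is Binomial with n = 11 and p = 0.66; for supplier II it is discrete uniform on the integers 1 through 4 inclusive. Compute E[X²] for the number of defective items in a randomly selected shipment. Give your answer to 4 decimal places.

For each component E[X²] = Var + (mean)², giving I: 55.176; II: 7.5.
Overall E[X²] = 0.75·55.176 + 0.25·7.5 = 43.257.

43.2570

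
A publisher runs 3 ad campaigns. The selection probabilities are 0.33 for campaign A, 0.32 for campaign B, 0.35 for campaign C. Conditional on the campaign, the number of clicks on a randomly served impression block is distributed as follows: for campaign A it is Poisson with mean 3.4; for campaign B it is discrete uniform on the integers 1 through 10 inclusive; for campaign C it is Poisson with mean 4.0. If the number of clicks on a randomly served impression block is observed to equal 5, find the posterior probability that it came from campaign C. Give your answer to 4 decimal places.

Likelihoods P(X=5 | ·): A: 0.126361; B: 0.1; C: 0.156293.
Posterior ∝ prior × likelihood. Numerator for C: 0.35·0.156293 = 0.0547027.
Normalizing constant: 0.33·0.126361 + 0.32·0.1 + 0.35·0.156293 = 0.128402.
P(C | observation) = 0.0547027 / 0.128402 = 0.426028.

0.4260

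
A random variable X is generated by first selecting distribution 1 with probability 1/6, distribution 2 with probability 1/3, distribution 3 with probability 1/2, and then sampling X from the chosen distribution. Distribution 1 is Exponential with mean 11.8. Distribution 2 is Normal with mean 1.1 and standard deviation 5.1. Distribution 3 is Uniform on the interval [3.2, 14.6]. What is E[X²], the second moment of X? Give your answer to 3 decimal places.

For each component E[X²] = Var + (mean)², giving 1: 278.48; 2: 27.22; 3: 90.04.
Overall E[X²] = 0.166667·278.48 + 0.333333·27.22 + 0.5·90.04 = 100.507.

100.507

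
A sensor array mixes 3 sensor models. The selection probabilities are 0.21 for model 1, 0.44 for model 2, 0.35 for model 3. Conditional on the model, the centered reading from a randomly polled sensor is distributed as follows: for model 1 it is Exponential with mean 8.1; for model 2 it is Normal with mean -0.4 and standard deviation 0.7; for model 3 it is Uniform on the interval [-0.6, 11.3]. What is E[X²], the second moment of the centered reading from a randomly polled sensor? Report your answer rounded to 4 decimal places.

41.9904

For each component E[X²] = Var + (mean)², giving 1: 131.22; 2: 0.65; 3: 40.4233.
Overall E[X²] = 0.21·131.22 + 0.44·0.65 + 0.35·40.4233 = 41.9904.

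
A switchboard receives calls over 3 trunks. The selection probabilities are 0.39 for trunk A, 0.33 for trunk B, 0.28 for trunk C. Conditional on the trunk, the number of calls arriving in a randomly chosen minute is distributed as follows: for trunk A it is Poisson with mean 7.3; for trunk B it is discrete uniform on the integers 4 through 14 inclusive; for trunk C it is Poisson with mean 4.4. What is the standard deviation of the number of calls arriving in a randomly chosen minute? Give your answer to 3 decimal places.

3.260

Per component, A: μ=7.3, E[X²]=60.59; B: μ=9, E[X²]=91; C: μ=4.4, E[X²]=23.76.
E[X] = 0.39·7.3 + 0.33·9 + 0.28·4.4 = 7.049.
E[X²] = 0.39·60.59 + 0.33·91 + 0.28·23.76 = 60.3129.
Var(X) = E[X²] − (E[X])² = 60.3129 − 49.6884 = 10.6245.
SD(X) = √10.6245 = 3.25952.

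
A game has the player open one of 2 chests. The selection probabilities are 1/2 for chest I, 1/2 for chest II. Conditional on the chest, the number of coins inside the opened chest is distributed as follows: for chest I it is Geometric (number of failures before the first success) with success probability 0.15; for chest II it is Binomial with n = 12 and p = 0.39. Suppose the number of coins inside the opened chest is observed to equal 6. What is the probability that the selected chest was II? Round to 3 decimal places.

0.748

Likelihoods P(X=6 | ·): I: 0.0565724; II: 0.167509.
Posterior ∝ prior × likelihood. Numerator for II: 0.5·0.167509 = 0.0837546.
Normalizing constant: 0.5·0.0565724 + 0.5·0.167509 = 0.112041.
P(II | observation) = 0.0837546 / 0.112041 = 0.747537.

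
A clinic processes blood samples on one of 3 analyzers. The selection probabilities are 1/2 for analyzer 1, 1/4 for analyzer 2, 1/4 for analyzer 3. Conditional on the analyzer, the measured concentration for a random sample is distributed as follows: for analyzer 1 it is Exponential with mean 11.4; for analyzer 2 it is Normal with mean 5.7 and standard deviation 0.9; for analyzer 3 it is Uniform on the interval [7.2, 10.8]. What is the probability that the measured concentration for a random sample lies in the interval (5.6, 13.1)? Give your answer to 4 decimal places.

Conditional on each analyzer, P(5.6 < X < 13.1): 1: 0.29496; 2: 0.544236; 3: 1.
By total probability, P(5.6 < X < 13.1) = 0.5·0.29496 + 0.25·0.544236 + 0.25·1 = 0.533539.

0.5335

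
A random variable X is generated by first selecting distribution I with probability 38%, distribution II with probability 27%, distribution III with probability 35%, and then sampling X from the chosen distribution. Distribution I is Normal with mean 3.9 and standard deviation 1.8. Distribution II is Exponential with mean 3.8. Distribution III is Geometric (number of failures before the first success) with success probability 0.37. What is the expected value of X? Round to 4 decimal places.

3.1039

Component means — I: 3.9; II: 3.8; III: 1.7027.
E[X] = 0.38·3.9 + 0.27·3.8 + 0.35·1.7027 = 3.10395.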